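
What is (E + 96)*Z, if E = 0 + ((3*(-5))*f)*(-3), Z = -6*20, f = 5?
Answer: -38520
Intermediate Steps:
Z = -120
E = 225 (E = 0 + ((3*(-5))*5)*(-3) = 0 - 15*5*(-3) = 0 - 75*(-3) = 0 + 225 = 225)
(E + 96)*Z = (225 + 96)*(-120) = 321*(-120) = -38520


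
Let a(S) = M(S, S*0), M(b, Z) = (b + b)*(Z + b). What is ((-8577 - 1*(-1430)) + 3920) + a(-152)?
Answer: 42981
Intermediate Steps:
M(b, Z) = 2*b*(Z + b) (M(b, Z) = (2*b)*(Z + b) = 2*b*(Z + b))
a(S) = 2*S² (a(S) = 2*S*(S*0 + S) = 2*S*(0 + S) = 2*S*S = 2*S²)
((-8577 - 1*(-1430)) + 3920) + a(-152) = ((-8577 - 1*(-1430)) + 3920) + 2*(-152)² = ((-8577 + 1430) + 3920) + 2*23104 = (-7147 + 3920) + 46208 = -3227 + 46208 = 42981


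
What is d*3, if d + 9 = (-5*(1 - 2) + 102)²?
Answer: 34320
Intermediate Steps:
d = 11440 (d = -9 + (-5*(1 - 2) + 102)² = -9 + (-5*(-1) + 102)² = -9 + (5 + 102)² = -9 + 107² = -9 + 11449 = 11440)
d*3 = 11440*3 = 34320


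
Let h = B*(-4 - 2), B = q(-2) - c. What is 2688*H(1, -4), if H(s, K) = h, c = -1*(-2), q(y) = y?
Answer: 64512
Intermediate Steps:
c = 2
B = -4 (B = -2 - 1*2 = -2 - 2 = -4)
h = 24 (h = -4*(-4 - 2) = -4*(-6) = 24)
H(s, K) = 24
2688*H(1, -4) = 2688*24 = 64512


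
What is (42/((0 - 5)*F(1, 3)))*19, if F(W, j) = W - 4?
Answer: 266/5 ≈ 53.200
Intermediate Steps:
F(W, j) = -4 + W
(42/((0 - 5)*F(1, 3)))*19 = (42/((0 - 5)*(-4 + 1)))*19 = (42/(-5*(-3)))*19 = (42/15)*19 = ((1/15)*42)*19 = (14/5)*19 = 266/5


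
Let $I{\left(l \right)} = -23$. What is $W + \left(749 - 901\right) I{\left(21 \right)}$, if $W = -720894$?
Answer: $-717398$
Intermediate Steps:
$W + \left(749 - 901\right) I{\left(21 \right)} = -720894 + \left(749 - 901\right) \left(-23\right) = -720894 - -3496 = -720894 + 3496 = -717398$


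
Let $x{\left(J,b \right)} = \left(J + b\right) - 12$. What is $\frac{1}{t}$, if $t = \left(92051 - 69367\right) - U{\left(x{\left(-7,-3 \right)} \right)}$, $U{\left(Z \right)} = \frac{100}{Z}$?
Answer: $\frac{11}{249574} \approx 4.4075 \cdot 10^{-5}$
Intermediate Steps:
$x{\left(J,b \right)} = -12 + J + b$
$t = \frac{249574}{11}$ ($t = \left(92051 - 69367\right) - \frac{100}{-12 - 7 - 3} = \left(92051 - 69367\right) - \frac{100}{-22} = 22684 - 100 \left(- \frac{1}{22}\right) = 22684 - - \frac{50}{11} = 22684 + \frac{50}{11} = \frac{249574}{11} \approx 22689.0$)
$\frac{1}{t} = \frac{1}{\frac{249574}{11}} = \frac{11}{249574}$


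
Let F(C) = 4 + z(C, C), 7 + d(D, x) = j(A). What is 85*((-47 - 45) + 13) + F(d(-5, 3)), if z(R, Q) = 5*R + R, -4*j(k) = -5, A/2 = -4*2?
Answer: -13491/2 ≈ -6745.5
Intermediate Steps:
A = -16 (A = 2*(-4*2) = 2*(-8) = -16)
j(k) = 5/4 (j(k) = -1/4*(-5) = 5/4)
z(R, Q) = 6*R
d(D, x) = -23/4 (d(D, x) = -7 + 5/4 = -23/4)
F(C) = 4 + 6*C
85*((-47 - 45) + 13) + F(d(-5, 3)) = 85*((-47 - 45) + 13) + (4 + 6*(-23/4)) = 85*(-92 + 13) + (4 - 69/2) = 85*(-79) - 61/2 = -6715 - 61/2 = -13491/2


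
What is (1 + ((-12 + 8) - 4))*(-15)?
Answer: 105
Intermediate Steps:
(1 + ((-12 + 8) - 4))*(-15) = (1 + (-4 - 4))*(-15) = (1 - 8)*(-15) = -7*(-15) = 105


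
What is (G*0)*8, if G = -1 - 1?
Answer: 0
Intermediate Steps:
G = -2
(G*0)*8 = -2*0*8 = 0*8 = 0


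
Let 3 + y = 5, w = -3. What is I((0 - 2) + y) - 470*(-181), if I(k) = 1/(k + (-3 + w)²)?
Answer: 3062521/36 ≈ 85070.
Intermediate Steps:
y = 2 (y = -3 + 5 = 2)
I(k) = 1/(36 + k) (I(k) = 1/(k + (-3 - 3)²) = 1/(k + (-6)²) = 1/(k + 36) = 1/(36 + k))
I((0 - 2) + y) - 470*(-181) = 1/(36 + ((0 - 2) + 2)) - 470*(-181) = 1/(36 + (-2 + 2)) + 85070 = 1/(36 + 0) + 85070 = 1/36 + 85070 = 3062521/36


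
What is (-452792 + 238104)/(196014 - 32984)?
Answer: -107344/81515 ≈ -1.3169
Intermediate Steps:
(-452792 + 238104)/(196014 - 32984) = -214688/163030 = -214688*1/163030 = -107344/81515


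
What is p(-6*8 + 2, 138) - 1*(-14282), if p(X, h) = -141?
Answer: 14141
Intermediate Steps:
p(-6*8 + 2, 138) - 1*(-14282) = -141 - 1*(-14282) = -141 + 14282 = 14141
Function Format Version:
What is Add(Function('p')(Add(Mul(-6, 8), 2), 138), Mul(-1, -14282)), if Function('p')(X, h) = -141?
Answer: 14141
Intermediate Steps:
Add(Function('p')(Add(Mul(-6, 8), 2), 138), Mul(-1, -14282)) = Add(-141, Mul(-1, -14282)) = Add(-141, 14282) = 14141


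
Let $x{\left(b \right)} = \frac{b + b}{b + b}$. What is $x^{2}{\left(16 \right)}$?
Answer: $1$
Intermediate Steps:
$x{\left(b \right)} = 1$ ($x{\left(b \right)} = \frac{2 b}{2 b} = 2 b \frac{1}{2 b} = 1$)
$x^{2}{\left(16 \right)} = 1^{2} = 1$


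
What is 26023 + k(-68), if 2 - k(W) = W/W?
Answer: 26024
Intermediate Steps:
k(W) = 1 (k(W) = 2 - W/W = 2 - 1*1 = 2 - 1 = 1)
26023 + k(-68) = 26023 + 1 = 26024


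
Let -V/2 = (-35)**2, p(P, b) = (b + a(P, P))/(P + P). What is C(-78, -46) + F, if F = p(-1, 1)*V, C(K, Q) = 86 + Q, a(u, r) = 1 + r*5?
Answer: -3635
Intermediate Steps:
a(u, r) = 1 + 5*r
p(P, b) = (1 + b + 5*P)/(2*P) (p(P, b) = (b + (1 + 5*P))/(P + P) = (1 + b + 5*P)/((2*P)) = (1 + b + 5*P)*(1/(2*P)) = (1 + b + 5*P)/(2*P))
V = -2450 (V = -2*(-35)**2 = -2*1225 = -2450)
F = -3675 (F = ((1/2)*(1 + 1 + 5*(-1))/(-1))*(-2450) = ((1/2)*(-1)*(1 + 1 - 5))*(-2450) = ((1/2)*(-1)*(-3))*(-2450) = (3/2)*(-2450) = -3675)
C(-78, -46) + F = (86 - 46) - 3675 = 40 - 3675 = -3635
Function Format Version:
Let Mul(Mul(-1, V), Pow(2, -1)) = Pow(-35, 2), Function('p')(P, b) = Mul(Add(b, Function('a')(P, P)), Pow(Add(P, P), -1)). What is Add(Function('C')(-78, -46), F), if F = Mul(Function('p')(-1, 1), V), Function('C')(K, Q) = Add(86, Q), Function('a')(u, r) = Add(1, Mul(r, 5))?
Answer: -3635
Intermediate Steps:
Function('a')(u, r) = Add(1, Mul(5, r))
Function('p')(P, b) = Mul(Rational(1, 2), Pow(P, -1), Add(1, b, Mul(5, P))) (Function('p')(P, b) = Mul(Add(b, Add(1, Mul(5, P))), Pow(Add(P, P), -1)) = Mul(Add(1, b, Mul(5, P)), Pow(Mul(2, P), -1)) = Mul(Add(1, b, Mul(5, P)), Mul(Rational(1, 2), Pow(P, -1))) = Mul(Rational(1, 2), Pow(P, -1), Add(1, b, Mul(5, P))))
V = -2450 (V = Mul(-2, Pow(-35, 2)) = Mul(-2, 1225) = -2450)
F = -3675 (F = Mul(Mul(Rational(1, 2), Pow(-1, -1), Add(1, 1, Mul(5, -1))), -2450) = Mul(Mul(Rational(1, 2), -1, Add(1, 1, -5)), -2450) = Mul(Mul(Rational(1, 2), -1, -3), -2450) = Mul(Rational(3, 2), -2450) = -3675)
Add(Function('C')(-78, -46), F) = Add(Add(86, -46), -3675) = Add(40, -3675) = -3635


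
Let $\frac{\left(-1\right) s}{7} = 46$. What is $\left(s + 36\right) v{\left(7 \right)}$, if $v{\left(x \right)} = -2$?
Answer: $572$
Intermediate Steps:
$s = -322$ ($s = \left(-7\right) 46 = -322$)
$\left(s + 36\right) v{\left(7 \right)} = \left(-322 + 36\right) \left(-2\right) = \left(-286\right) \left(-2\right) = 572$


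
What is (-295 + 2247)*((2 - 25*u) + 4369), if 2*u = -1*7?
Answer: 8702992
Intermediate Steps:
u = -7/2 (u = (-1*7)/2 = (1/2)*(-7) = -7/2 ≈ -3.5000)
(-295 + 2247)*((2 - 25*u) + 4369) = (-295 + 2247)*((2 - 25*(-7/2)) + 4369) = 1952*((2 + 175/2) + 4369) = 1952*(179/2 + 4369) = 1952*(8917/2) = 8702992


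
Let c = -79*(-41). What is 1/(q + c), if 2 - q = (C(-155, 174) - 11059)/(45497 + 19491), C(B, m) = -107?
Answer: 32494/105318637 ≈ 0.00030853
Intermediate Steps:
c = 3239
q = 70571/32494 (q = 2 - (-107 - 11059)/(45497 + 19491) = 2 - (-11166)/64988 = 2 - 1*(-5583/32494) = 2 + 5583/32494 = 70571/32494 ≈ 2.1718)
1/(q + c) = 1/(70571/32494 + 3239) = 1/(105318637/32494) = 32494/105318637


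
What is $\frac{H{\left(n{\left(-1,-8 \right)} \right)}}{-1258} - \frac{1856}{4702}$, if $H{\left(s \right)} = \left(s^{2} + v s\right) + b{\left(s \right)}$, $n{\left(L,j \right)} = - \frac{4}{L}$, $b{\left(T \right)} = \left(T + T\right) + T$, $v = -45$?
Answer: $- \frac{405036}{1478779} \approx -0.2739$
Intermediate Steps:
$b{\left(T \right)} = 3 T$ ($b{\left(T \right)} = 2 T + T = 3 T$)
$H{\left(s \right)} = s^{2} - 42 s$ ($H{\left(s \right)} = \left(s^{2} - 45 s\right) + 3 s = s^{2} - 42 s$)
$\frac{H{\left(n{\left(-1,-8 \right)} \right)}}{-1258} - \frac{1856}{4702} = \frac{- \frac{4}{-1} \left(-42 - \frac{4}{-1}\right)}{-1258} - \frac{1856}{4702} = \left(-4\right) \left(-1\right) \left(-42 - -4\right) \left(- \frac{1}{1258}\right) - \frac{928}{2351} = 4 \left(-42 + 4\right) \left(- \frac{1}{1258}\right) - \frac{928}{2351} = 4 \left(-38\right) \left(- \frac{1}{1258}\right) - \frac{928}{2351} = \left(-152\right) \left(- \frac{1}{1258}\right) - \frac{928}{2351} = \frac{76}{629} - \frac{928}{2351} = - \frac{405036}{1478779}$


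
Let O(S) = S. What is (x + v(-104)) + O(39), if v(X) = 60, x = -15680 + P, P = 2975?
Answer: -12606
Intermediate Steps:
x = -12705 (x = -15680 + 2975 = -12705)
(x + v(-104)) + O(39) = (-12705 + 60) + 39 = -12645 + 39 = -12606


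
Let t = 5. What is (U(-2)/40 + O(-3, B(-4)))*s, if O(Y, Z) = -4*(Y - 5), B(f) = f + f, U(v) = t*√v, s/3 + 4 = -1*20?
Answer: -2304 - 9*I*√2 ≈ -2304.0 - 12.728*I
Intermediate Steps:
s = -72 (s = -12 + 3*(-1*20) = -12 + 3*(-20) = -12 - 60 = -72)
U(v) = 5*√v
B(f) = 2*f
O(Y, Z) = 20 - 4*Y (O(Y, Z) = -4*(-5 + Y) = 20 - 4*Y)
(U(-2)/40 + O(-3, B(-4)))*s = ((5*√(-2))/40 + (20 - 4*(-3)))*(-72) = ((5*(I*√2))*(1/40) + (20 + 12))*(-72) = ((5*I*√2)*(1/40) + 32)*(-72) = (I*√2/8 + 32)*(-72) = (32 + I*√2/8)*(-72) = -2304 - 9*I*√2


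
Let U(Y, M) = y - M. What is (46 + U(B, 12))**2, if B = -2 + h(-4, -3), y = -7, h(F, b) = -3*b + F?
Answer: 729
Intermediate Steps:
h(F, b) = F - 3*b
B = 3 (B = -2 + (-4 - 3*(-3)) = -2 + (-4 + 9) = -2 + 5 = 3)
U(Y, M) = -7 - M
(46 + U(B, 12))**2 = (46 + (-7 - 1*12))**2 = (46 + (-7 - 12))**2 = (46 - 19)**2 = 27**2 = 729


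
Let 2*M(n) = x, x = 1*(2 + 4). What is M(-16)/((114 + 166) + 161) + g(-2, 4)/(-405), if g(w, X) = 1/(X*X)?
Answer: 2111/317520 ≈ 0.0066484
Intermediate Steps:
x = 6 (x = 1*6 = 6)
M(n) = 3 (M(n) = (½)*6 = 3)
g(w, X) = X⁻²
M(-16)/((114 + 166) + 161) + g(-2, 4)/(-405) = 3/((114 + 166) + 161) + 1/(4²*(-405)) = 3/(280 + 161) + (1/16)*(-1/405) = 3/441 - 1/6480 = 3*(1/441) - 1/6480 = 1/147 - 1/6480 = 2111/317520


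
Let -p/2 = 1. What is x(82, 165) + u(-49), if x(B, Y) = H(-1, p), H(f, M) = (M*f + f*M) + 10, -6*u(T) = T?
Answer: 133/6 ≈ 22.167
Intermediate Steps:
p = -2 (p = -2*1 = -2)
u(T) = -T/6
H(f, M) = 10 + 2*M*f (H(f, M) = (M*f + M*f) + 10 = 2*M*f + 10 = 10 + 2*M*f)
x(B, Y) = 14 (x(B, Y) = 10 + 2*(-2)*(-1) = 10 + 4 = 14)
x(82, 165) + u(-49) = 14 - 1/6*(-49) = 14 + 49/6 = 133/6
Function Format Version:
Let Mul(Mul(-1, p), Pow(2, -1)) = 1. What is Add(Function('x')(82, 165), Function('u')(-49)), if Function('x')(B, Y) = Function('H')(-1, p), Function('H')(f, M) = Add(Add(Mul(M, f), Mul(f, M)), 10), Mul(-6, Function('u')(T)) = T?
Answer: Rational(133, 6) ≈ 22.167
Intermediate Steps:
p = -2 (p = Mul(-2, 1) = -2)
Function('u')(T) = Mul(Rational(-1, 6), T)
Function('H')(f, M) = Add(10, Mul(2, M, f)) (Function('H')(f, M) = Add(Add(Mul(M, f), Mul(M, f)), 10) = Add(Mul(2, M, f), 10) = Add(10, Mul(2, M, f)))
Function('x')(B, Y) = 14 (Function('x')(B, Y) = Add(10, Mul(2, -2, -1)) = Add(10, 4) = 14)
Add(Function('x')(82, 165), Function('u')(-49)) = Add(14, Mul(Rational(-1, 6), -49)) = Add(14, Rational(49, 6)) = Rational(133, 6)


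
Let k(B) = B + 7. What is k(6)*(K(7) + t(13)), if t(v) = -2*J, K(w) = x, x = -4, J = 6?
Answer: -208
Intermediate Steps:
K(w) = -4
k(B) = 7 + B
t(v) = -12 (t(v) = -2*6 = -12)
k(6)*(K(7) + t(13)) = (7 + 6)*(-4 - 12) = 13*(-16) = -208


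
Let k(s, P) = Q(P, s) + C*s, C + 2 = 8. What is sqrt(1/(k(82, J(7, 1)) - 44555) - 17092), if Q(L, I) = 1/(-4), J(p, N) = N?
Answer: 2*I*sqrt(2709005264790)/25179 ≈ 130.74*I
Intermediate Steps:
Q(L, I) = -1/4
C = 6 (C = -2 + 8 = 6)
k(s, P) = -1/4 + 6*s
sqrt(1/(k(82, J(7, 1)) - 44555) - 17092) = sqrt(1/((-1/4 + 6*82) - 44555) - 17092) = sqrt(1/((-1/4 + 492) - 44555) - 17092) = sqrt(1/(1967/4 - 44555) - 17092) = sqrt(1/(-176253/4) - 17092) = sqrt(-4/176253 - 17092) = sqrt(-3012516280/176253) = 2*I*sqrt(2709005264790)/25179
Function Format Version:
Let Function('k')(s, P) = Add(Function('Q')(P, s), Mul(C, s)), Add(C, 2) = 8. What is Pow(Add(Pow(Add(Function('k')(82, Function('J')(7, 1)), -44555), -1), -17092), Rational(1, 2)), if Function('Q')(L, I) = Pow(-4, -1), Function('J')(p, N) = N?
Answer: Mul(Rational(2, 25179), I, Pow(2709005264790, Rational(1, 2))) ≈ Mul(130.74, I)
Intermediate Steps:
Function('Q')(L, I) = Rational(-1, 4)
C = 6 (C = Add(-2, 8) = 6)
Function('k')(s, P) = Add(Rational(-1, 4), Mul(6, s))
Pow(Add(Pow(Add(Function('k')(82, Function('J')(7, 1)), -44555), -1), -17092), Rational(1, 2)) = Pow(Add(Pow(Add(Add(Rational(-1, 4), Mul(6, 82)), -44555), -1), -17092), Rational(1, 2)) = Pow(Add(Pow(Add(Add(Rational(-1, 4), 492), -44555), -1), -17092), Rational(1, 2)) = Pow(Add(Pow(Add(Rational(1967, 4), -44555), -1), -17092), Rational(1, 2)) = Pow(Add(Pow(Rational(-176253, 4), -1), -17092), Rational(1, 2)) = Pow(Add(Rational(-4, 176253), -17092), Rational(1, 2)) = Pow(Rational(-3012516280, 176253), Rational(1, 2)) = Mul(Rational(2, 25179), I, Pow(2709005264790, Rational(1, 2)))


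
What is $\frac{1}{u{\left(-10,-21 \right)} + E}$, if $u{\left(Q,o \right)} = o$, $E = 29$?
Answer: $\frac{1}{8} \approx 0.125$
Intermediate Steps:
$\frac{1}{u{\left(-10,-21 \right)} + E} = \frac{1}{-21 + 29} = \frac{1}{8}$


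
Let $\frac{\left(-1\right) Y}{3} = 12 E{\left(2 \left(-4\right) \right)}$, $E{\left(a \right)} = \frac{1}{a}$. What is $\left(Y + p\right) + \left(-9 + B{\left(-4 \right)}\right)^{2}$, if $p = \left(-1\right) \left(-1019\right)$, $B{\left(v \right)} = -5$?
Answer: $\frac{2439}{2} \approx 1219.5$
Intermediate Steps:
$Y = \frac{9}{2}$ ($Y = - 3 \frac{12}{2 \left(-4\right)} = - 3 \frac{12}{-8} = - 3 \cdot 12 \left(- \frac{1}{8}\right) = \left(-3\right) \left(- \frac{3}{2}\right) = \frac{9}{2} \approx 4.5$)
$p = 1019$
$\left(Y + p\right) + \left(-9 + B{\left(-4 \right)}\right)^{2} = \left(\frac{9}{2} + 1019\right) + \left(-9 - 5\right)^{2} = \frac{2047}{2} + \left(-14\right)^{2} = \frac{2047}{2} + 196 = \frac{2439}{2}$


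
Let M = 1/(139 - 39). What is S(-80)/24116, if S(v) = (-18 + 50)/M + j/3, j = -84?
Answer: 793/6029 ≈ 0.13153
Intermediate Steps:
M = 1/100 ≈ 0.010000
S(v) = 3172 (S(v) = (-18 + 50)/(1/100) - 84/3 = 32*100 - 84*1/3 = 3200 - 28 = 3172)
S(-80)/24116 = 3172/24116 = 3172*(1/24116) = 793/6029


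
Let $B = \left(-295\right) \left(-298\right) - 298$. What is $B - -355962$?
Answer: $443574$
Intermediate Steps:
$B = 87612$ ($B = 87910 - 298 = 87612$)
$B - -355962 = 87612 - -355962 = 87612 + 355962 = 443574$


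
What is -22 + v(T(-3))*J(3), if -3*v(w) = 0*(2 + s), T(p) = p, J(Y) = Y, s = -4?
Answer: -22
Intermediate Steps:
v(w) = 0 (v(w) = -0*(2 - 4) = -0*(-2) = -⅓*0 = 0)
-22 + v(T(-3))*J(3) = -22 + 0*3 = -22 + 0 = -22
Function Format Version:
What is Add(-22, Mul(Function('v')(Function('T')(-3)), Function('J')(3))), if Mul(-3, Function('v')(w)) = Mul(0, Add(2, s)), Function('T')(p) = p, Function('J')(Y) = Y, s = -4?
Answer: -22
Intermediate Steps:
Function('v')(w) = 0 (Function('v')(w) = Mul(Rational(-1, 3), Mul(0, Add(2, -4))) = Mul(Rational(-1, 3), Mul(0, -2)) = Mul(Rational(-1, 3), 0) = 0)
Add(-22, Mul(Function('v')(Function('T')(-3)), Function('J')(3))) = Add(-22, Mul(0, 3)) = Add(-22, 0) = -22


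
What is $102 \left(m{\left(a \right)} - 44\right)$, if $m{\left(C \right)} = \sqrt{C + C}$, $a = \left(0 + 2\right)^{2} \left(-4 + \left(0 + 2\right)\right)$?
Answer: $-4488 + 408 i \approx -4488.0 + 408.0 i$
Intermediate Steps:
$a = -8$ ($a = 2^{2} \left(-4 + 2\right) = 4 \left(-2\right) = -8$)
$m{\left(C \right)} = \sqrt{2} \sqrt{C}$ ($m{\left(C \right)} = \sqrt{2 C} = \sqrt{2} \sqrt{C}$)
$102 \left(m{\left(a \right)} - 44\right) = 102 \left(\sqrt{2} \sqrt{-8} - 44\right) = 102 \left(\sqrt{2} \cdot 2 i \sqrt{2} - 44\right) = 102 \left(4 i - 44\right) = 102 \left(-44 + 4 i\right) = -4488 + 408 i$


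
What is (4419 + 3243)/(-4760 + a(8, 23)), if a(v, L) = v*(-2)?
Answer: -1277/796 ≈ -1.6043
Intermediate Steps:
a(v, L) = -2*v
(4419 + 3243)/(-4760 + a(8, 23)) = (4419 + 3243)/(-4760 - 2*8) = 7662/(-4760 - 16) = 7662/(-4776) = 7662*(-1/4776) = -1277/796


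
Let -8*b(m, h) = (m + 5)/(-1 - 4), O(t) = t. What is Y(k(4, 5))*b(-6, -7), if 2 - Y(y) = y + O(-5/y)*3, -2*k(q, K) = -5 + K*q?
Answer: -3/16 ≈ -0.18750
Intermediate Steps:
k(q, K) = 5/2 - K*q/2 (k(q, K) = -(-5 + K*q)/2 = 5/2 - K*q/2)
b(m, h) = ⅛ + m/40 (b(m, h) = -(m + 5)/(8*(-1 - 4)) = -(5 + m)/(8*(-5)) = -(5 + m)*(-1)/(8*5) = -(-1 - m/5)/8 = ⅛ + m/40)
Y(y) = 2 - y + 15/y (Y(y) = 2 - (y - 5/y*3) = 2 - (y - 15/y) = 2 + (-y + 15/y) = 2 - y + 15/y)
Y(k(4, 5))*b(-6, -7) = (2 - (5/2 - ½*5*4) + 15/(5/2 - ½*5*4))*(⅛ + (1/40)*(-6)) = (2 - (5/2 - 10) + 15/(5/2 - 10))*(⅛ - 3/20) = (2 - 1*(-15/2) + 15/(-15/2))*(-1/40) = (2 + 15/2 + 15*(-2/15))*(-1/40) = (2 + 15/2 - 2)*(-1/40) = (15/2)*(-1/40) = -3/16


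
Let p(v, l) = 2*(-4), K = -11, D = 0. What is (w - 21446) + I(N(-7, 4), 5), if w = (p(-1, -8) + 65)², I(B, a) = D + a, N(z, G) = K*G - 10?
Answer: -18192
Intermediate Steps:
p(v, l) = -8
N(z, G) = -10 - 11*G (N(z, G) = -11*G - 10 = -10 - 11*G)
I(B, a) = a (I(B, a) = 0 + a = a)
w = 3249 (w = (-8 + 65)² = 57² = 3249)
(w - 21446) + I(N(-7, 4), 5) = (3249 - 21446) + 5 = -18197 + 5 = -18192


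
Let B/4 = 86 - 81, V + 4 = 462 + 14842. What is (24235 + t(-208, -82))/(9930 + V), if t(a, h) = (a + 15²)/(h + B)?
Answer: 500851/521420 ≈ 0.96055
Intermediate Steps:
V = 15300 (V = -4 + (462 + 14842) = -4 + 15304 = 15300)
B = 20 (B = 4*(86 - 81) = 4*5 = 20)
t(a, h) = (225 + a)/(20 + h) (t(a, h) = (a + 15²)/(h + 20) = (a + 225)/(20 + h) = (225 + a)/(20 + h))
(24235 + t(-208, -82))/(9930 + V) = (24235 + (225 - 208)/(20 - 82))/(9930 + 15300) = (24235 + 17/(-62))/25230 = (24235 - 1/62*17)*(1/25230) = (24235 - 17/62)*(1/25230) = (1502553/62)*(1/25230) = 500851/521420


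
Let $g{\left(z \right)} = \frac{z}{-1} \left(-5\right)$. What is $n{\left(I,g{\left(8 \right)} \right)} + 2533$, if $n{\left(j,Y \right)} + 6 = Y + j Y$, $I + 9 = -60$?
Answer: $-193$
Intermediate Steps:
$I = -69$ ($I = -9 - 60 = -69$)
$g{\left(z \right)} = 5 z$ ($g{\left(z \right)} = - z \left(-5\right) = 5 z$)
$n{\left(j,Y \right)} = -6 + Y + Y j$ ($n{\left(j,Y \right)} = -6 + \left(Y + j Y\right) = -6 + \left(Y + Y j\right) = -6 + Y + Y j$)
$n{\left(I,g{\left(8 \right)} \right)} + 2533 = \left(-6 + 5 \cdot 8 + 5 \cdot 8 \left(-69\right)\right) + 2533 = \left(-6 + 40 + 40 \left(-69\right)\right) + 2533 = \left(-6 + 40 - 2760\right) + 2533 = -2726 + 2533 = -193$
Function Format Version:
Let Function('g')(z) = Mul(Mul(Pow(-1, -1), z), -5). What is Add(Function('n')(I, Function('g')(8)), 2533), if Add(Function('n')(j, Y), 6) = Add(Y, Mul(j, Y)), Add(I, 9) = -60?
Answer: -193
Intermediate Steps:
I = -69 (I = Add(-9, -60) = -69)
Function('g')(z) = Mul(5, z) (Function('g')(z) = Mul(Mul(-1, z), -5) = Mul(5, z))
Function('n')(j, Y) = Add(-6, Y, Mul(Y, j)) (Function('n')(j, Y) = Add(-6, Add(Y, Mul(j, Y))) = Add(-6, Add(Y, Mul(Y, j))) = Add(-6, Y, Mul(Y, j)))
Add(Function('n')(I, Function('g')(8)), 2533) = Add(Add(-6, Mul(5, 8), Mul(Mul(5, 8), -69)), 2533) = Add(Add(-6, 40, Mul(40, -69)), 2533) = Add(Add(-6, 40, -2760), 2533) = Add(-2726, 2533) = -193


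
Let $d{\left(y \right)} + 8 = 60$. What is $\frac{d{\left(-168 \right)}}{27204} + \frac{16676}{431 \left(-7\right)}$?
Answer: $- \frac{113374255}{20518617} \approx -5.5254$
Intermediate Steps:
$d{\left(y \right)} = 52$ ($d{\left(y \right)} = -8 + 60 = 52$)
$\frac{d{\left(-168 \right)}}{27204} + \frac{16676}{431 \left(-7\right)} = \frac{52}{27204} + \frac{16676}{431 \left(-7\right)} = 52 \cdot \frac{1}{27204} + \frac{16676}{-3017} = \frac{13}{6801} + 16676 \left(- \frac{1}{3017}\right) = \frac{13}{6801} - \frac{16676}{3017} = - \frac{113374255}{20518617}$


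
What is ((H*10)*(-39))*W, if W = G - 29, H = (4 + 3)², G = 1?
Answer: 535080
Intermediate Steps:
H = 49 (H = 7² = 49)
W = -28 (W = 1 - 29 = -28)
((H*10)*(-39))*W = ((49*10)*(-39))*(-28) = (490*(-39))*(-28) = -19110*(-28) = 535080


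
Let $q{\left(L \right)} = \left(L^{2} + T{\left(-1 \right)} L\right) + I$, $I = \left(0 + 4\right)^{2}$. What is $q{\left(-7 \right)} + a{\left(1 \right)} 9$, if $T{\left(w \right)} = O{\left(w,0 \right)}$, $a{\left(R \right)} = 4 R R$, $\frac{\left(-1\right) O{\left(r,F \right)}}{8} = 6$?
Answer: $437$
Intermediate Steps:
$O{\left(r,F \right)} = -48$ ($O{\left(r,F \right)} = \left(-8\right) 6 = -48$)
$a{\left(R \right)} = 4 R^{2}$
$I = 16$ ($I = 4^{2} = 16$)
$T{\left(w \right)} = -48$
$q{\left(L \right)} = 16 + L^{2} - 48 L$ ($q{\left(L \right)} = \left(L^{2} - 48 L\right) + 16 = 16 + L^{2} - 48 L$)
$q{\left(-7 \right)} + a{\left(1 \right)} 9 = \left(16 + \left(-7\right)^{2} - -336\right) + 4 \cdot 1^{2} \cdot 9 = \left(16 + 49 + 336\right) + 4 \cdot 1 \cdot 9 = 401 + 4 \cdot 9 = 401 + 36 = 437$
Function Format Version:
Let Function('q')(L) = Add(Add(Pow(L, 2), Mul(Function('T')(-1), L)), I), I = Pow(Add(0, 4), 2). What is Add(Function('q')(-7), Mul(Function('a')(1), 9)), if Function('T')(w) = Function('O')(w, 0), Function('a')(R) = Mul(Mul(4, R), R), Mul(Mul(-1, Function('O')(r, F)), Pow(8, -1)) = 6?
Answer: 437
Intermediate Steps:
Function('O')(r, F) = -48 (Function('O')(r, F) = Mul(-8, 6) = -48)
Function('a')(R) = Mul(4, Pow(R, 2))
I = 16 (I = Pow(4, 2) = 16)
Function('T')(w) = -48
Function('q')(L) = Add(16, Pow(L, 2), Mul(-48, L)) (Function('q')(L) = Add(Add(Pow(L, 2), Mul(-48, L)), 16) = Add(16, Pow(L, 2), Mul(-48, L)))
Add(Function('q')(-7), Mul(Function('a')(1), 9)) = Add(Add(16, Pow(-7, 2), Mul(-48, -7)), Mul(Mul(4, Pow(1, 2)), 9)) = Add(Add(16, 49, 336), Mul(Mul(4, 1), 9)) = Add(401, Mul(4, 9)) = Add(401, 36) = 437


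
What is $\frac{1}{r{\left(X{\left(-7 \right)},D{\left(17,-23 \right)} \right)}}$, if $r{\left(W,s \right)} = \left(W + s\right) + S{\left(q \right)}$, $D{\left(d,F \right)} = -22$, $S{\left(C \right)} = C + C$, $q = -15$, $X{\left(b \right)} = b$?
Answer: $- \frac{1}{59} \approx -0.016949$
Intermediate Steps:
$S{\left(C \right)} = 2 C$
$r{\left(W,s \right)} = -30 + W + s$ ($r{\left(W,s \right)} = \left(W + s\right) + 2 \left(-15\right) = \left(W + s\right) - 30 = -30 + W + s$)
$\frac{1}{r{\left(X{\left(-7 \right)},D{\left(17,-23 \right)} \right)}} = \frac{1}{-30 - 7 - 22} = \frac{1}{-59} = - \frac{1}{59}$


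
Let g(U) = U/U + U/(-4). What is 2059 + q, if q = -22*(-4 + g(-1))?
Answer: 4239/2 ≈ 2119.5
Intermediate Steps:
g(U) = 1 - U/4 (g(U) = 1 + U*(-¼) = 1 - U/4)
q = 121/2 (q = -22*(-4 + (1 - ¼*(-1))) = -22*(-4 + (1 + ¼)) = -22*(-4 + 5/4) = -22*(-11/4) = 121/2 ≈ 60.500)
2059 + q = 2059 + 121/2 = 4239/2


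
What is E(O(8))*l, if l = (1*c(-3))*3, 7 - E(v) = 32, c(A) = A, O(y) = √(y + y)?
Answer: 225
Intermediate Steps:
O(y) = √2*√y (O(y) = √(2*y) = √2*√y)
E(v) = -25 (E(v) = 7 - 1*32 = 7 - 32 = -25)
l = -9 (l = (1*(-3))*3 = -3*3 = -9)
E(O(8))*l = -25*(-9) = 225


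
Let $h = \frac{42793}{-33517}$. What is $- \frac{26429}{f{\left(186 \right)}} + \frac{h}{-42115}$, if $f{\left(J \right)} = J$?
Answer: $- \frac{37306334737697}{262551732630} \approx -142.09$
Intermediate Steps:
$h = - \frac{42793}{33517}$ ($h = 42793 \left(- \frac{1}{33517}\right) = - \frac{42793}{33517} \approx -1.2768$)
$- \frac{26429}{f{\left(186 \right)}} + \frac{h}{-42115} = - \frac{26429}{186} - \frac{42793}{33517 \left(-42115\right)} = \left(-26429\right) \frac{1}{186} - - \frac{42793}{1411568455} = - \frac{26429}{186} + \frac{42793}{1411568455} = - \frac{37306334737697}{262551732630}$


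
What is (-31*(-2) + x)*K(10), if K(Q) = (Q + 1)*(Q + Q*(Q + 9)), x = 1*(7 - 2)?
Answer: 147400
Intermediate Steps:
x = 5 (x = 1*5 = 5)
K(Q) = (1 + Q)*(Q + Q*(9 + Q))
(-31*(-2) + x)*K(10) = (-31*(-2) + 5)*(10*(10 + 10² + 11*10)) = (62 + 5)*(10*(10 + 100 + 110)) = 67*(10*220) = 67*2200 = 147400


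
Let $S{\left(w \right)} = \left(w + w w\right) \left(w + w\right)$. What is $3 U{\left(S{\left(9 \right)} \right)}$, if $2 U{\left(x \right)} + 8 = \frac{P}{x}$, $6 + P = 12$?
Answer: $- \frac{2159}{180} \approx -11.994$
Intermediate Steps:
$P = 6$ ($P = -6 + 12 = 6$)
$S{\left(w \right)} = 2 w \left(w + w^{2}\right)$ ($S{\left(w \right)} = \left(w + w^{2}\right) 2 w = 2 w \left(w + w^{2}\right)$)
$U{\left(x \right)} = -4 + \frac{3}{x}$ ($U{\left(x \right)} = -4 + \frac{6 \frac{1}{x}}{2} = -4 + \frac{3}{x}$)
$3 U{\left(S{\left(9 \right)} \right)} = 3 \left(-4 + \frac{3}{2 \cdot 9^{2} \left(1 + 9\right)}\right) = 3 \left(-4 + \frac{3}{2 \cdot 81 \cdot 10}\right) = 3 \left(-4 + \frac{3}{1620}\right) = 3 \left(-4 + 3 \cdot \frac{1}{1620}\right) = 3 \left(-4 + \frac{1}{540}\right) = 3 \left(- \frac{2159}{540}\right) = - \frac{2159}{180}$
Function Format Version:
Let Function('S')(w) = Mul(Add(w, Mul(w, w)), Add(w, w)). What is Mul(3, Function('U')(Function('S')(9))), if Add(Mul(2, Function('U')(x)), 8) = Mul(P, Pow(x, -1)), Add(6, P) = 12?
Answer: Rational(-2159, 180) ≈ -11.994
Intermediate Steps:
P = 6 (P = Add(-6, 12) = 6)
Function('S')(w) = Mul(2, w, Add(w, Pow(w, 2))) (Function('S')(w) = Mul(Add(w, Pow(w, 2)), Mul(2, w)) = Mul(2, w, Add(w, Pow(w, 2))))
Function('U')(x) = Add(-4, Mul(3, Pow(x, -1))) (Function('U')(x) = Add(-4, Mul(Rational(1, 2), Mul(6, Pow(x, -1)))) = Add(-4, Mul(3, Pow(x, -1))))
Mul(3, Function('U')(Function('S')(9))) = Mul(3, Add(-4, Mul(3, Pow(Mul(2, Pow(9, 2), Add(1, 9)), -1)))) = Mul(3, Add(-4, Mul(3, Pow(Mul(2, 81, 10), -1)))) = Mul(3, Add(-4, Mul(3, Pow(1620, -1)))) = Mul(3, Add(-4, Mul(3, Rational(1, 1620)))) = Mul(3, Add(-4, Rational(1, 540))) = Mul(3, Rational(-2159, 540)) = Rational(-2159, 180)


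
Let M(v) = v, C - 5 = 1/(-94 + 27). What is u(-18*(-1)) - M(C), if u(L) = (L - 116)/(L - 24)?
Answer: 2281/201 ≈ 11.348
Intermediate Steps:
u(L) = (-116 + L)/(-24 + L)
C = 334/67 (C = 5 + 1/(-94 + 27) = 5 + 1/(-67) = 5 - 1/67 = 334/67 ≈ 4.9851)
u(-18*(-1)) - M(C) = (-116 - 18*(-1))/(-24 - 18*(-1)) - 1*334/67 = (-116 + 18)/(-24 + 18) - 334/67 = -98/(-6) - 334/67 = -⅙*(-98) - 334/67 = 49/3 - 334/67 = 2281/201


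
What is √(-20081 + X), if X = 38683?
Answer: √18602 ≈ 136.39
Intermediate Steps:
√(-20081 + X) = √(-20081 + 38683) = √18602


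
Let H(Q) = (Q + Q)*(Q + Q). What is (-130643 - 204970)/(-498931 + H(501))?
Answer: -335613/505073 ≈ -0.66448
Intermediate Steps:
H(Q) = 4*Q**2 (H(Q) = (2*Q)*(2*Q) = 4*Q**2)
(-130643 - 204970)/(-498931 + H(501)) = (-130643 - 204970)/(-498931 + 4*501**2) = -335613/(-498931 + 4*251001) = -335613/(-498931 + 1004004) = -335613/505073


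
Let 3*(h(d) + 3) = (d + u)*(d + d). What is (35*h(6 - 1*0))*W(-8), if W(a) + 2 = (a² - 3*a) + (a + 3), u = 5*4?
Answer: 286335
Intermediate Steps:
u = 20
W(a) = 1 + a² - 2*a (W(a) = -2 + ((a² - 3*a) + (a + 3)) = -2 + ((a² - 3*a) + (3 + a)) = -2 + (3 + a² - 2*a) = 1 + a² - 2*a)
h(d) = -3 + 2*d*(20 + d)/3 (h(d) = -3 + ((d + 20)*(d + d))/3 = -3 + ((20 + d)*(2*d))/3 = -3 + (2*d*(20 + d))/3 = -3 + 2*d*(20 + d)/3)
(35*h(6 - 1*0))*W(-8) = (35*(-3 + 2*(6 - 1*0)²/3 + 40*(6 - 1*0)/3))*(1 + (-8)² - 2*(-8)) = (35*(-3 + 2*(6 + 0)²/3 + 40*(6 + 0)/3))*(1 + 64 + 16) = (35*(-3 + (⅔)*6² + (40/3)*6))*81 = (35*(-3 + (⅔)*36 + 80))*81 = (35*(-3 + 24 + 80))*81 = (35*101)*81 = 3535*81 = 286335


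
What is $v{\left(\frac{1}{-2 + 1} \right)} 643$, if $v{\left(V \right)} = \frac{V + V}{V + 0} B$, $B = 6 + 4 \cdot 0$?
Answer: $7716$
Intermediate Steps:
$B = 6$ ($B = 6 + 0 = 6$)
$v{\left(V \right)} = 12$ ($v{\left(V \right)} = \frac{V + V}{V + 0} \cdot 6 = \frac{2 V}{V} 6 = 2 \cdot 6 = 12$)
$v{\left(\frac{1}{-2 + 1} \right)} 643 = 12 \cdot 643 = 7716$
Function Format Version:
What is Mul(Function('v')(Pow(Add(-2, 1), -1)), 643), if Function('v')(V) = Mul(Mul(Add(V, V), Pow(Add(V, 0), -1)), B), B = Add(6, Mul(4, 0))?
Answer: 7716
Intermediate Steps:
B = 6 (B = Add(6, 0) = 6)
Function('v')(V) = 12 (Function('v')(V) = Mul(Mul(Add(V, V), Pow(Add(V, 0), -1)), 6) = Mul(Mul(Mul(2, V), Pow(V, -1)), 6) = Mul(2, 6) = 12)
Mul(Function('v')(Pow(Add(-2, 1), -1)), 643) = Mul(12, 643) = 7716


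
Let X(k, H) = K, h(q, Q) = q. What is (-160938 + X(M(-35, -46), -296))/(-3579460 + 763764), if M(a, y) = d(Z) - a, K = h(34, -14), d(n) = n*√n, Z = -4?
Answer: 20113/351962 ≈ 0.057145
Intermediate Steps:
d(n) = n^(3/2)
K = 34
M(a, y) = -a - 8*I (M(a, y) = (-4)^(3/2) - a = -8*I - a = -a - 8*I)
X(k, H) = 34
(-160938 + X(M(-35, -46), -296))/(-3579460 + 763764) = (-160938 + 34)/(-3579460 + 763764) = -160904/(-2815696) = -160904*(-1/2815696) = 20113/351962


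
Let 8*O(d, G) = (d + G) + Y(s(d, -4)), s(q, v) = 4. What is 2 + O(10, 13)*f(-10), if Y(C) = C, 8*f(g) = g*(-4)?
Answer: 151/8 ≈ 18.875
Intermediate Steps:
f(g) = -g/2 (f(g) = (g*(-4))/8 = (-4*g)/8 = -g/2)
O(d, G) = 1/2 + G/8 + d/8 (O(d, G) = ((d + G) + 4)/8 = ((G + d) + 4)/8 = (4 + G + d)/8 = 1/2 + G/8 + d/8)
2 + O(10, 13)*f(-10) = 2 + (1/2 + (1/8)*13 + (1/8)*10)*(-1/2*(-10)) = 2 + (1/2 + 13/8 + 5/4)*5 = 2 + (27/8)*5 = 2 + 135/8 = 151/8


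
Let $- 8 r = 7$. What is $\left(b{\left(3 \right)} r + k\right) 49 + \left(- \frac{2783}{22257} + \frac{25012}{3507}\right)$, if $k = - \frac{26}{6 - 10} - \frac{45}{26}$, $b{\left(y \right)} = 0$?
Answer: $\frac{81414038567}{338239629} \approx 240.7$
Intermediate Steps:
$r = - \frac{7}{8}$ ($r = \left(- \frac{1}{8}\right) 7 = - \frac{7}{8} \approx -0.875$)
$k = \frac{62}{13}$ ($k = - \frac{26}{-4} - \frac{45}{26} = \left(-26\right) \left(- \frac{1}{4}\right) - \frac{45}{26} = \frac{13}{2} - \frac{45}{26} = \frac{62}{13} \approx 4.7692$)
$\left(b{\left(3 \right)} r + k\right) 49 + \left(- \frac{2783}{22257} + \frac{25012}{3507}\right) = \left(0 \left(- \frac{7}{8}\right) + \frac{62}{13}\right) 49 + \left(- \frac{2783}{22257} + \frac{25012}{3507}\right) = \left(0 + \frac{62}{13}\right) 49 + \left(\left(-2783\right) \frac{1}{22257} + 25012 \cdot \frac{1}{3507}\right) = \frac{62}{13} \cdot 49 + \left(- \frac{2783}{22257} + \frac{25012}{3507}\right) = \frac{3038}{13} + \frac{182310701}{26018433} = \frac{81414038567}{338239629}$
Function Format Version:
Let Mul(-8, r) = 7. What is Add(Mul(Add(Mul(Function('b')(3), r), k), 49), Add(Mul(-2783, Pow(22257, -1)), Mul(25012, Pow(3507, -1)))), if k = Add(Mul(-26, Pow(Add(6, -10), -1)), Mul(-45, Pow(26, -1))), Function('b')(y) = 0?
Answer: Rational(81414038567, 338239629) ≈ 240.70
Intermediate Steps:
r = Rational(-7, 8) (r = Mul(Rational(-1, 8), 7) = Rational(-7, 8) ≈ -0.87500)
k = Rational(62, 13) (k = Add(Mul(-26, Pow(-4, -1)), Mul(-45, Rational(1, 26))) = Add(Mul(-26, Rational(-1, 4)), Rational(-45, 26)) = Add(Rational(13, 2), Rational(-45, 26)) = Rational(62, 13) ≈ 4.7692)
Add(Mul(Add(Mul(Function('b')(3), r), k), 49), Add(Mul(-2783, Pow(22257, -1)), Mul(25012, Pow(3507, -1)))) = Add(Mul(Add(Mul(0, Rational(-7, 8)), Rational(62, 13)), 49), Add(Mul(-2783, Pow(22257, -1)), Mul(25012, Pow(3507, -1)))) = Add(Mul(Add(0, Rational(62, 13)), 49), Add(Mul(-2783, Rational(1, 22257)), Mul(25012, Rational(1, 3507)))) = Add(Mul(Rational(62, 13), 49), Add(Rational(-2783, 22257), Rational(25012, 3507))) = Add(Rational(3038, 13), Rational(182310701, 26018433)) = Rational(81414038567, 338239629)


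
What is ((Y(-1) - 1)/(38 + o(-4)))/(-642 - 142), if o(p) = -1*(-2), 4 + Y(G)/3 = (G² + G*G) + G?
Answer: 1/3136 ≈ 0.00031888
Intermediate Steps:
Y(G) = -12 + 3*G + 6*G² (Y(G) = -12 + 3*((G² + G*G) + G) = -12 + 3*((G² + G²) + G) = -12 + 3*(2*G² + G) = -12 + 3*(G + 2*G²) = -12 + (3*G + 6*G²) = -12 + 3*G + 6*G²)
o(p) = 2
((Y(-1) - 1)/(38 + o(-4)))/(-642 - 142) = (((-12 + 3*(-1) + 6*(-1)²) - 1)/(38 + 2))/(-642 - 142) = (((-12 - 3 + 6*1) - 1)/40)/(-784) = -((-12 - 3 + 6) - 1)/(784*40) = -(-9 - 1)/(784*40) = -(-5)/(392*40) = -1/784*(-¼) = 1/3136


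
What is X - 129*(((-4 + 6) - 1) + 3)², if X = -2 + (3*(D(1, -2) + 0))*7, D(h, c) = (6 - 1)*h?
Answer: -1961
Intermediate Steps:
D(h, c) = 5*h
X = 103 (X = -2 + (3*(5*1 + 0))*7 = -2 + (3*(5 + 0))*7 = -2 + (3*5)*7 = -2 + 15*7 = -2 + 105 = 103)
X - 129*(((-4 + 6) - 1) + 3)² = 103 - 129*(((-4 + 6) - 1) + 3)² = 103 - 129*((2 - 1) + 3)² = 103 - 129*(1 + 3)² = 103 - 129*4² = 103 - 129*16 = 103 - 2064 = -1961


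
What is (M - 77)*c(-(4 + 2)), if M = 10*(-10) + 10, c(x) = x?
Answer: 1002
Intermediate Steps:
M = -90 (M = -100 + 10 = -90)
(M - 77)*c(-(4 + 2)) = (-90 - 77)*(-(4 + 2)) = -(-167)*6 = -167*(-6) = 1002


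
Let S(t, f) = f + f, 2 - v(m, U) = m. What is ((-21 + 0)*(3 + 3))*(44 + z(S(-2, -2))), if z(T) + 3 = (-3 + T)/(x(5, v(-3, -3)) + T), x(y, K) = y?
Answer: -4284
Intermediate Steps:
v(m, U) = 2 - m
S(t, f) = 2*f
z(T) = -3 + (-3 + T)/(5 + T)
((-21 + 0)*(3 + 3))*(44 + z(S(-2, -2))) = ((-21 + 0)*(3 + 3))*(44 + 2*(-9 - 2*(-2))/(5 + 2*(-2))) = (-21*6)*(44 + 2*(-9 - 1*(-4))/(5 - 4)) = -126*(44 + 2*(-9 + 4)/1) = -126*(44 + 2*1*(-5)) = -126*(44 - 10) = -126*34 = -4284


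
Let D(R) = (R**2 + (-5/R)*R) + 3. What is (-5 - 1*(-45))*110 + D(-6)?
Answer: 4434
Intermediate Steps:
D(R) = -2 + R**2 (D(R) = (R**2 - 5) + 3 = (-5 + R**2) + 3 = -2 + R**2)
(-5 - 1*(-45))*110 + D(-6) = (-5 - 1*(-45))*110 + (-2 + (-6)**2) = (-5 + 45)*110 + (-2 + 36) = 40*110 + 34 = 4400 + 34 = 4434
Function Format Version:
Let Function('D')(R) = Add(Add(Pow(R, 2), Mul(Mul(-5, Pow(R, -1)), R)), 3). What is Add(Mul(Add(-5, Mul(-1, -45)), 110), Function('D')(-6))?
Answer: 4434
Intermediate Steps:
Function('D')(R) = Add(-2, Pow(R, 2)) (Function('D')(R) = Add(Add(Pow(R, 2), -5), 3) = Add(Add(-5, Pow(R, 2)), 3) = Add(-2, Pow(R, 2)))
Add(Mul(Add(-5, Mul(-1, -45)), 110), Function('D')(-6)) = Add(Mul(Add(-5, Mul(-1, -45)), 110), Add(-2, Pow(-6, 2))) = Add(Mul(Add(-5, 45), 110), Add(-2, 36)) = Add(Mul(40, 110), 34) = Add(4400, 34) = 4434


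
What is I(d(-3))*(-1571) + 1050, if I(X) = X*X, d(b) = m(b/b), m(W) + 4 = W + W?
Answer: -5234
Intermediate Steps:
m(W) = -4 + 2*W (m(W) = -4 + (W + W) = -4 + 2*W)
d(b) = -2 (d(b) = -4 + 2*(b/b) = -4 + 2*1 = -4 + 2 = -2)
I(X) = X**2
I(d(-3))*(-1571) + 1050 = (-2)**2*(-1571) + 1050 = 4*(-1571) + 1050 = -6284 + 1050 = -5234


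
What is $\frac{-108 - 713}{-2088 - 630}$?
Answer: $\frac{821}{2718} \approx 0.30206$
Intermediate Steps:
$\frac{-108 - 713}{-2088 - 630} = \frac{-108 + \left(-2252 + 1539\right)}{-2718} = \left(-108 - 713\right) \left(- \frac{1}{2718}\right) = \left(-821\right) \left(- \frac{1}{2718}\right) = \frac{821}{2718}$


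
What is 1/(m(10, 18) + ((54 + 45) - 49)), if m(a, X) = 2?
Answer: 1/52 ≈ 0.019231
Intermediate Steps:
1/(m(10, 18) + ((54 + 45) - 49)) = 1/(2 + ((54 + 45) - 49)) = 1/(2 + (99 - 49)) = 1/(2 + 50) = 1/52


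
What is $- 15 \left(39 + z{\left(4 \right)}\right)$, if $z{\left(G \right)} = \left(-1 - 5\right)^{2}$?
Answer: $-1125$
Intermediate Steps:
$z{\left(G \right)} = 36$ ($z{\left(G \right)} = \left(-6\right)^{2} = 36$)
$- 15 \left(39 + z{\left(4 \right)}\right) = - 15 \left(39 + 36\right) = \left(-15\right) 75 = -1125$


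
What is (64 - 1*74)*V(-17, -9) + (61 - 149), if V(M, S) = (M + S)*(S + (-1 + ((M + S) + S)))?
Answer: -11788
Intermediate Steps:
V(M, S) = (M + S)*(-1 + M + 3*S) (V(M, S) = (M + S)*(S + (-1 + (M + 2*S))) = (M + S)*(S + (-1 + M + 2*S)) = (M + S)*(-1 + M + 3*S))
(64 - 1*74)*V(-17, -9) + (61 - 149) = (64 - 1*74)*((-17)² - 1*(-17) - 1*(-9) + 3*(-9)² + 4*(-17)*(-9)) + (61 - 149) = (64 - 74)*(289 + 17 + 9 + 3*81 + 612) - 88 = -10*(289 + 17 + 9 + 243 + 612) - 88 = -10*1170 - 88 = -11700 - 88 = -11788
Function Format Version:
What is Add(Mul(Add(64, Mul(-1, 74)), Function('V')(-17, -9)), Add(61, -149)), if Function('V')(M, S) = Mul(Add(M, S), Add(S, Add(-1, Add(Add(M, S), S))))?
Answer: -11788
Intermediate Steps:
Function('V')(M, S) = Mul(Add(M, S), Add(-1, M, Mul(3, S))) (Function('V')(M, S) = Mul(Add(M, S), Add(S, Add(-1, Add(M, Mul(2, S))))) = Mul(Add(M, S), Add(S, Add(-1, M, Mul(2, S)))) = Mul(Add(M, S), Add(-1, M, Mul(3, S))))
Add(Mul(Add(64, Mul(-1, 74)), Function('V')(-17, -9)), Add(61, -149)) = Add(Mul(Add(64, Mul(-1, 74)), Add(Pow(-17, 2), Mul(-1, -17), Mul(-1, -9), Mul(3, Pow(-9, 2)), Mul(4, -17, -9))), Add(61, -149)) = Add(Mul(Add(64, -74), Add(289, 17, 9, Mul(3, 81), 612)), -88) = Add(Mul(-10, Add(289, 17, 9, 243, 612)), -88) = Add(Mul(-10, 1170), -88) = Add(-11700, -88) = -11788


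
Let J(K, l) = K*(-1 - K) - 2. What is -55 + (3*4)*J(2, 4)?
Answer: -151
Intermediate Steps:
J(K, l) = -2 + K*(-1 - K)
-55 + (3*4)*J(2, 4) = -55 + (3*4)*(-2 - 1*2 - 1*2**2) = -55 + 12*(-2 - 2 - 1*4) = -55 + 12*(-2 - 2 - 4) = -55 + 12*(-8) = -55 - 96 = -151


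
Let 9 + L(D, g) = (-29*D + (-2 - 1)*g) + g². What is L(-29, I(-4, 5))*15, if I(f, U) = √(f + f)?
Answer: 12360 - 90*I*√2 ≈ 12360.0 - 127.28*I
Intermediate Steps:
I(f, U) = √2*√f (I(f, U) = √(2*f) = √2*√f)
L(D, g) = -9 + g² - 29*D - 3*g (L(D, g) = -9 + ((-29*D + (-2 - 1)*g) + g²) = -9 + ((-29*D - 3*g) + g²) = -9 + (g² - 29*D - 3*g) = -9 + g² - 29*D - 3*g)
L(-29, I(-4, 5))*15 = (-9 + (√2*√(-4))² - 29*(-29) - 3*√2*√(-4))*15 = (-9 + (√2*(2*I))² + 841 - 3*√2*2*I)*15 = (-9 + (2*I*√2)² + 841 - 6*I*√2)*15 = (-9 - 8 + 841 - 6*I*√2)*15 = (824 - 6*I*√2)*15 = 12360 - 90*I*√2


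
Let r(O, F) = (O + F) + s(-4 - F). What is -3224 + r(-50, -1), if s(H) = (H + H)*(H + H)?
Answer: -3239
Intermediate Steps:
s(H) = 4*H**2 (s(H) = (2*H)*(2*H) = 4*H**2)
r(O, F) = F + O + 4*(-4 - F)**2 (r(O, F) = (O + F) + 4*(-4 - F)**2 = (F + O) + 4*(-4 - F)**2 = F + O + 4*(-4 - F)**2)
-3224 + r(-50, -1) = -3224 + (-1 - 50 + 4*(4 - 1)**2) = -3224 + (-1 - 50 + 4*3**2) = -3224 + (-1 - 50 + 4*9) = -3224 + (-1 - 50 + 36) = -3224 - 15 = -3239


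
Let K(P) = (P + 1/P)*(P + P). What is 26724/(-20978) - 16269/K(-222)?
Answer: -87513993/60817690 ≈ -1.4390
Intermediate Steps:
K(P) = 2*P*(P + 1/P) (K(P) = (P + 1/P)*(2*P) = 2*P*(P + 1/P))
26724/(-20978) - 16269/K(-222) = 26724/(-20978) - 16269/(2 + 2*(-222)²) = 26724*(-1/20978) - 16269/(2 + 2*49284) = -786/617 - 16269/(2 + 98568) = -786/617 - 16269/98570 = -87513993/60817690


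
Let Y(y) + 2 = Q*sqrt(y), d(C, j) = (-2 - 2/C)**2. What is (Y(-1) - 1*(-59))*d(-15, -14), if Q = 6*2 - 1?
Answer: 14896/75 + 8624*I/225 ≈ 198.61 + 38.329*I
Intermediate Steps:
Q = 11 (Q = 12 - 1 = 11)
Y(y) = -2 + 11*sqrt(y)
(Y(-1) - 1*(-59))*d(-15, -14) = ((-2 + 11*sqrt(-1)) - 1*(-59))*(4*(1 - 15)**2/(-15)**2) = ((-2 + 11*I) + 59)*(4*(1/225)*(-14)**2) = (57 + 11*I)*(4*(1/225)*196) = (57 + 11*I)*(784/225) = 14896/75 + 8624*I/225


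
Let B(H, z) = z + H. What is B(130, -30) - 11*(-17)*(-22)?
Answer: -4014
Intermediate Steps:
B(H, z) = H + z
B(130, -30) - 11*(-17)*(-22) = (130 - 30) - 11*(-17)*(-22) = 100 - (-187)*(-22) = 100 - 1*4114 = 100 - 4114 = -4014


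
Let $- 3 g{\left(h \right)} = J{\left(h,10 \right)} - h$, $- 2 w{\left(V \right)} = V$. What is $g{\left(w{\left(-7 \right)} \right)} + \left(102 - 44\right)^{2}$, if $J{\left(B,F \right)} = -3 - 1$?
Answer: $\frac{6733}{2} \approx 3366.5$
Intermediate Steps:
$J{\left(B,F \right)} = -4$ ($J{\left(B,F \right)} = -3 - 1 = -4$)
$w{\left(V \right)} = - \frac{V}{2}$
$g{\left(h \right)} = \frac{4}{3} + \frac{h}{3}$ ($g{\left(h \right)} = - \frac{-4 - h}{3} = \frac{4}{3} + \frac{h}{3}$)
$g{\left(w{\left(-7 \right)} \right)} + \left(102 - 44\right)^{2} = \left(\frac{4}{3} + \frac{\left(- \frac{1}{2}\right) \left(-7\right)}{3}\right) + \left(102 - 44\right)^{2} = \left(\frac{4}{3} + \frac{1}{3} \cdot \frac{7}{2}\right) + 58^{2} = \left(\frac{4}{3} + \frac{7}{6}\right) + 3364 = \frac{5}{2} + 3364 = \frac{6733}{2}$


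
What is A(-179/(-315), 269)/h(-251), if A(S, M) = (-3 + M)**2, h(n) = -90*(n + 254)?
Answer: -35378/135 ≈ -262.06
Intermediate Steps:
h(n) = -22860 - 90*n (h(n) = -90*(254 + n) = -22860 - 90*n)
A(-179/(-315), 269)/h(-251) = (-3 + 269)**2/(-22860 - 90*(-251)) = 266**2/(-22860 + 22590) = 70756/(-270) = 70756*(-1/270) = -35378/135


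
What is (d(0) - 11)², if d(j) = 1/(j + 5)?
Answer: 2916/25 ≈ 116.64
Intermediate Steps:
d(j) = 1/(5 + j)
(d(0) - 11)² = (1/(5 + 0) - 11)² = (1/5 - 11)² = (⅕ - 11)² = (-54/5)² = 2916/25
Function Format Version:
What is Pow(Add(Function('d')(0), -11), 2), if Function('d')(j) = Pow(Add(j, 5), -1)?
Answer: Rational(2916, 25) ≈ 116.64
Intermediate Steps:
Function('d')(j) = Pow(Add(5, j), -1)
Pow(Add(Function('d')(0), -11), 2) = Pow(Add(Pow(Add(5, 0), -1), -11), 2) = Pow(Add(Pow(5, -1), -11), 2) = Pow(Add(Rational(1, 5), -11), 2) = Pow(Rational(-54, 5), 2) = Rational(2916, 25)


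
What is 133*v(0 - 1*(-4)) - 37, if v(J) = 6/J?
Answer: 325/2 ≈ 162.50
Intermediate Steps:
133*v(0 - 1*(-4)) - 37 = 133*(6/(0 - 1*(-4))) - 37 = 133*(6/(0 + 4)) - 37 = 133*(6/4) - 37 = 133*(6*(¼)) - 37 = 133*(3/2) - 37 = 399/2 - 37 = 325/2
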